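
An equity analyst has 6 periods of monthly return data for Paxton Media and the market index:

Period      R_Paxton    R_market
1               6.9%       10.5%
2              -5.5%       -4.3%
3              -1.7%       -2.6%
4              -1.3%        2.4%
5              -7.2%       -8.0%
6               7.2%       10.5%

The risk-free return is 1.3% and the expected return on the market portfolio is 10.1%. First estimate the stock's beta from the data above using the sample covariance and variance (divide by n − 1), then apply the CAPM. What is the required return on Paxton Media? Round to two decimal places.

8.05%

Mean R_i = (6.9 − 5.5 − 1.7 − 1.3 − 7.2 + 7.2) / 6 = -0.2667%
Mean R_m = (10.5 − 4.3 − 2.6 + 2.4 − 8.0 + 10.5) / 6 = 1.4167%
Σ(R_i − R̄_i)(R_m − R̄_m) = 232.8667  ⇒  Cov = 232.8667 / 5 = 46.5733
Σ(R_m − R̄_m)² = 303.4683  ⇒  Var(R_m) = 303.4683 / 5 = 60.6937
β = Cov / Var(R_m) = 46.5733 / 60.6937 = 0.7673
MRP = 10.1% − 1.3% = 8.80%
E(R) = R_f + β × MRP = 1.3% + 0.7673 × 8.8% = 8.05%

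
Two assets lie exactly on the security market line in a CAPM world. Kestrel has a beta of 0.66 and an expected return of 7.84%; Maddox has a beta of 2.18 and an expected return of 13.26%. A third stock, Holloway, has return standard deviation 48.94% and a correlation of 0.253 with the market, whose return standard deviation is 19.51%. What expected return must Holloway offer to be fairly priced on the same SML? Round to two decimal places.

7.75%

MRP = (13.26% − 7.84%) / (2.18 − 0.66) = 3.5658%
R_f = 7.84% − 0.66 × 3.5658% = 5.4866%
β_Holloway = ρ·σ_i/σ_m = 0.253 × 48.94 / 19.51 = 0.6346
E(R_Holloway) = R_f + β × MRP = 5.4866% + 0.6346 × 3.5658% = 7.75%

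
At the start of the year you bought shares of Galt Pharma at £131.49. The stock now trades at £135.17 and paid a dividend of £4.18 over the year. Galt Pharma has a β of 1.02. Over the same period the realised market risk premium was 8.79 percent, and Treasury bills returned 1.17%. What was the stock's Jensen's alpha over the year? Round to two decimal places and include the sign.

-4.16%

Realised HPR = (P1 + D1 − P0) / P0 = (135.17 + 4.18 − 131.49) / 131.49 = 7.86 / 131.49 = 5.9776%
CAPM required = R_f + β·MRP = 1.17% + 1.02 × 8.79% = 10.1358%
α = realised − required = 5.9776% − 10.1358% = -4.16%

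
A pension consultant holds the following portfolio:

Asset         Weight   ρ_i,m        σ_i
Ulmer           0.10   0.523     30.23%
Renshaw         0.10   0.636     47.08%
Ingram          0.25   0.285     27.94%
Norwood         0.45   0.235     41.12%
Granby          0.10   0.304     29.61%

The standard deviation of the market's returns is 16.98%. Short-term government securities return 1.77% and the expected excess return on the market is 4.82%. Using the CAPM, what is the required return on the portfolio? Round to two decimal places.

5.12%

β_Ulmer = 0.523 × 30.23% / 16.98% = 0.9311
β_Renshaw = 0.636 × 47.08% / 16.98% = 1.7634
β_Ingram = 0.285 × 27.94% / 16.98% = 0.4690
β_Norwood = 0.235 × 41.12% / 16.98% = 0.5691
β_Granby = 0.304 × 29.61% / 16.98% = 0.5301
β_P = Σ w_i β_i = 0.10×0.9311 + 0.10×1.7634 + 0.25×0.4690 + 0.45×0.5691 + 0.10×0.5301 = 0.6958
E(R_P) = R_f + β_P × MRP = 1.77% + 0.6958 × 4.82% = 5.12%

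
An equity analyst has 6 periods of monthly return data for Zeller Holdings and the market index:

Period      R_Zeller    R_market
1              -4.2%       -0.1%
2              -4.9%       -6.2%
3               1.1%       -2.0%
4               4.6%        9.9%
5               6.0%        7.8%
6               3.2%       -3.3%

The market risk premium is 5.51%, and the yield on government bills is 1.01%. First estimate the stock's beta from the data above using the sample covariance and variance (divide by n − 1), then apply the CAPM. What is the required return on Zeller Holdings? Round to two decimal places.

Mean R_i = (-4.2 − 4.9 + 1.1 + 4.6 + 6.0 + 3.2) / 6 = 0.9667%
Mean R_m = (-0.1 − 6.2 − 2.0 + 9.9 + 7.8 − 3.3) / 6 = 1.0167%
Σ(R_i − R̄_i)(R_m − R̄_m) = 104.4833  ⇒  Cov = 104.4833 / 5 = 20.8967
Σ(R_m − R̄_m)² = 205.9883  ⇒  Var(R_m) = 205.9883 / 5 = 41.1977
β = Cov / Var(R_m) = 20.8967 / 41.1977 = 0.5072
E(R) = R_f + β × MRP = 1.01% + 0.5072 × 5.51% = 3.80%

3.80%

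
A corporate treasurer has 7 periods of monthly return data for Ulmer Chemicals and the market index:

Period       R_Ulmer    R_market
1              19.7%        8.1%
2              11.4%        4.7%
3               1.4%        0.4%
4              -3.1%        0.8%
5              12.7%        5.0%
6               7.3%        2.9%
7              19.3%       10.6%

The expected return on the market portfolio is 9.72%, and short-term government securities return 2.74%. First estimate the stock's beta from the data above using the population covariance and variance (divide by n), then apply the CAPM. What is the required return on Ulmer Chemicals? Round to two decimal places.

Mean R_i = (19.7 + 11.4 + 1.4 − 3.1 + 12.7 + 7.3 + 19.3) / 7 = 9.8143%
Mean R_m = (8.1 + 4.7 + 0.4 + 0.8 + 5.0 + 2.9 + 10.6) / 7 = 4.6429%
Σ(R_i − R̄_i)(R_m − R̄_m) = 181.5157  ⇒  Cov = 181.5157 / 7 = 25.9308
Σ(R_m − R̄_m)² = 83.3771  ⇒  Var(R_m) = 83.3771 / 7 = 11.9110
β = Cov / Var(R_m) = 25.9308 / 11.9110 = 2.1770
MRP = 9.72% − 2.74% = 6.98%
E(R) = R_f + β × MRP = 2.74% + 2.1770 × 6.98% = 17.94%

17.94%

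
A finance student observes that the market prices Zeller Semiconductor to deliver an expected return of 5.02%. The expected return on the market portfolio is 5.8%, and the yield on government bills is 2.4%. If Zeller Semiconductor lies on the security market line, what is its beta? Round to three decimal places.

0.771

MRP = 5.8% − 2.4% = 3.40%
β = (E(R) − R_f) / MRP = (5.02% − 2.4%) / 3.4% = 2.62% / 3.4% = 0.771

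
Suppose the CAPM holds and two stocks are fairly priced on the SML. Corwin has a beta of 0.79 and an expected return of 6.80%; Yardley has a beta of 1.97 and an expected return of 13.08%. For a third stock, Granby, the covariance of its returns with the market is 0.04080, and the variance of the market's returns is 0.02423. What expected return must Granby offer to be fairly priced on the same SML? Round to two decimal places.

MRP = (13.08% − 6.80%) / (1.97 − 0.79) = 5.3220%
R_f = 6.80% − 0.79 × 5.3220% = 2.5956%
β_Granby = Cov / Var(R_m) = 0.04080 / 0.02423 = 1.6839
E(R_Granby) = R_f + β × MRP = 2.5956% + 1.6839 × 5.3220% = 11.56%

11.56%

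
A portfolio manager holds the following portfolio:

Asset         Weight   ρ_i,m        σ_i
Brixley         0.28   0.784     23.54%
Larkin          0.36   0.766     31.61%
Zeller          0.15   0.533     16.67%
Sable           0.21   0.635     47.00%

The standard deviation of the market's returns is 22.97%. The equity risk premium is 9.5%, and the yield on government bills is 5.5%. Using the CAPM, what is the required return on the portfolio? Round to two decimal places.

14.39%

β_Brixley = 0.784 × 23.54% / 22.97% = 0.8035
β_Larkin = 0.766 × 31.61% / 22.97% = 1.0541
β_Zeller = 0.533 × 16.67% / 22.97% = 0.3868
β_Sable = 0.635 × 47.00% / 22.97% = 1.2993
β_P = Σ w_i β_i = 0.28×0.8035 + 0.36×1.0541 + 0.15×0.3868 + 0.21×1.2993 = 0.9353
E(R_P) = R_f + β_P × MRP = 5.5% + 0.9353 × 9.5% = 14.39%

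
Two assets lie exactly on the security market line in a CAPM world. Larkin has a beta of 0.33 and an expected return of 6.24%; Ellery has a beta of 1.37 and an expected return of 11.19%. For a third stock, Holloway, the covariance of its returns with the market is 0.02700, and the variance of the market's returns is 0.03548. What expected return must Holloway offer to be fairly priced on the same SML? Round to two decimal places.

MRP = (11.19% − 6.24%) / (1.37 − 0.33) = 4.7596%
R_f = 6.24% − 0.33 × 4.7596% = 4.6693%
β_Holloway = Cov / Var(R_m) = 0.02700 / 0.03548 = 0.7610
E(R_Holloway) = R_f + β × MRP = 4.6693% + 0.7610 × 4.7596% = 8.29%

8.29%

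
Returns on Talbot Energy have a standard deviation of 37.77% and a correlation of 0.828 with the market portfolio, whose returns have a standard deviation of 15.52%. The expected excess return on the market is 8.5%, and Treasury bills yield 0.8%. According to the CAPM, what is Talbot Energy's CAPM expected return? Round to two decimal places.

17.93%

β = ρ × σ_i / σ_m = 0.828 × 37.77% / 15.52% = 2.0150
E(R) = 0.8% + 2.0150 × 8.5% = 17.93%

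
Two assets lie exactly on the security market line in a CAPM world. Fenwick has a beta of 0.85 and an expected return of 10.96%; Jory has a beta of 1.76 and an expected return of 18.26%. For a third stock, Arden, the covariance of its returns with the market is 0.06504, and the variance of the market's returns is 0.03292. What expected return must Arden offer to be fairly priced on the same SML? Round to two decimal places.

19.99%

MRP = (18.26% − 10.96%) / (1.76 − 0.85) = 8.0220%
R_f = 10.96% − 0.85 × 8.0220% = 4.1413%
β_Arden = Cov / Var(R_m) = 0.06504 / 0.03292 = 1.9757
E(R_Arden) = R_f + β × MRP = 4.1413% + 1.9757 × 8.0220% = 19.99%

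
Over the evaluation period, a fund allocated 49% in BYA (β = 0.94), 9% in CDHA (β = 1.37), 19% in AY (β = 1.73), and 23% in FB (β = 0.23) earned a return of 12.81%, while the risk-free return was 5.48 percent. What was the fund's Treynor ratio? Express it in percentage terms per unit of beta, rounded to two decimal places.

β_P = 0.49×0.94 + 0.09×1.37 + 0.19×1.73 + 0.23×0.23 = 0.9655
Treynor = (R_P − R_f) / β_P = (12.81% − 5.48%) / 0.9655 = 7.33% / 0.9655 = 7.59%

7.59%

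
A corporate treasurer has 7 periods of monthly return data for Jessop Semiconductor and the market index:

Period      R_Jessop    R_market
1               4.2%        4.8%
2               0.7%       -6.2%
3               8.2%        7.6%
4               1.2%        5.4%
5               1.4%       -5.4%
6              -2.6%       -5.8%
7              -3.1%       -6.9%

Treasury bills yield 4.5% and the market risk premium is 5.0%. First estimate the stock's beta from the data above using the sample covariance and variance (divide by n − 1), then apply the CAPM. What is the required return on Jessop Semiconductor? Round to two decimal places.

Mean R_i = (4.2 + 0.7 + 8.2 + 1.2 + 1.4 − 2.6 − 3.1) / 7 = 1.4286%
Mean R_m = (4.8 − 6.2 + 7.6 + 5.4 − 5.4 − 5.8 − 6.9) / 7 = -0.9286%
Σ(R_i − R̄_i)(R_m − R̄_m) = 122.8157  ⇒  Cov = 122.8157 / 6 = 20.4693
Σ(R_m − R̄_m)² = 252.7743  ⇒  Var(R_m) = 252.7743 / 6 = 42.1291
β = Cov / Var(R_m) = 20.4693 / 42.1291 = 0.4859
E(R) = R_f + β × MRP = 4.5% + 0.4859 × 5.0% = 6.93%

6.93%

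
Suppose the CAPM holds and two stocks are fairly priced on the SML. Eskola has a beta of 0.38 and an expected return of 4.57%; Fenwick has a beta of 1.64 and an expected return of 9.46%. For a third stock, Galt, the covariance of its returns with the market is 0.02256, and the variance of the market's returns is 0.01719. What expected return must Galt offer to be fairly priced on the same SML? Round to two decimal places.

8.19%

MRP = (9.46% − 4.57%) / (1.64 − 0.38) = 3.8810%
R_f = 4.57% − 0.38 × 3.8810% = 3.0952%
β_Galt = Cov / Var(R_m) = 0.02256 / 0.01719 = 1.3124
E(R_Galt) = R_f + β × MRP = 3.0952% + 1.3124 × 3.8810% = 8.19%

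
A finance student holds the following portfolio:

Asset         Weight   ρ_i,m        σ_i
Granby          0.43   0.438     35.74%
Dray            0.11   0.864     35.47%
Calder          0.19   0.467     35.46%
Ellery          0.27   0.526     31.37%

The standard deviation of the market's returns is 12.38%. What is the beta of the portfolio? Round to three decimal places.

1.430

β_Granby = 0.438 × 35.74% / 12.38% = 1.2645
β_Dray = 0.864 × 35.47% / 12.38% = 2.4755
β_Calder = 0.467 × 35.46% / 12.38% = 1.3376
β_Ellery = 0.526 × 31.37% / 12.38% = 1.3328
β_P = Σ w_i β_i = 0.43×1.2645 + 0.11×2.4755 + 0.19×1.3376 + 0.27×1.3328 = 1.4300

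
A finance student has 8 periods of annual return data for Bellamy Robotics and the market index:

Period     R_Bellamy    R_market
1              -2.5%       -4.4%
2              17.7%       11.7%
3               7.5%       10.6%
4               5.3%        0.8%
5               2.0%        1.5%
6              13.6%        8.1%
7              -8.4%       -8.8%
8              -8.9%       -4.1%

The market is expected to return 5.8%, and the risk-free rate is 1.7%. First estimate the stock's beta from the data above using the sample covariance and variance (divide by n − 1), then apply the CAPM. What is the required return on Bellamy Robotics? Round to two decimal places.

Mean R_i = (-2.5 + 17.7 + 7.5 + 5.3 + 2.0 + 13.6 − 8.4 − 8.9) / 8 = 3.2875%
Mean R_m = (-4.4 + 11.7 + 10.6 + 0.8 + 1.5 + 8.1 − 8.8 − 4.1) / 8 = 1.9250%
Σ(R_i − R̄_i)(R_m − R̄_m) = 474.7725  ⇒  Cov = 474.7725 / 7 = 67.8246
Σ(R_m − R̄_m)² = 401.7150  ⇒  Var(R_m) = 401.7150 / 7 = 57.3879
β = Cov / Var(R_m) = 67.8246 / 57.3879 = 1.1819
MRP = 5.8% − 1.7% = 4.10%
E(R) = R_f + β × MRP = 1.7% + 1.1819 × 4.1% = 6.55%

6.55%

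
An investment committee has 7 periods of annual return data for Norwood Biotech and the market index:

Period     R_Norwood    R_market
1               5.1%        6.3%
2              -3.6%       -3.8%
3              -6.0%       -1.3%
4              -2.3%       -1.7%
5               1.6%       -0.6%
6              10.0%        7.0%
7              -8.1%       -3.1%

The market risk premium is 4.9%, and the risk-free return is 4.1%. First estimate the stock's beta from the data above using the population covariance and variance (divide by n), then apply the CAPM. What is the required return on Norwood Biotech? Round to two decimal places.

10.53%

Mean R_i = (5.1 − 3.6 − 6.0 − 2.3 + 1.6 + 10.0 − 8.1) / 7 = -0.4714%
Mean R_m = (6.3 − 3.8 − 1.3 − 1.7 − 0.6 + 7.0 − 3.1) / 7 = 0.4000%
Σ(R_i − R̄_i)(R_m − R̄_m) = 152.9900  ⇒  Cov = 152.9900 / 7 = 21.8557
Σ(R_m − R̄_m)² = 116.5600  ⇒  Var(R_m) = 116.5600 / 7 = 16.6514
β = Cov / Var(R_m) = 21.8557 / 16.6514 = 1.3125
E(R) = R_f + β × MRP = 4.1% + 1.3125 × 4.9% = 10.53%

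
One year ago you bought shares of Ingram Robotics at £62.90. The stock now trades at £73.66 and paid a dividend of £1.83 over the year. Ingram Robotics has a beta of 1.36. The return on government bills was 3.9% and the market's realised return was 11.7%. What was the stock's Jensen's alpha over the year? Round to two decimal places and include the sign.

+5.51%

Realised HPR = (P1 + D1 − P0) / P0 = (73.66 + 1.83 − 62.90) / 62.90 = 12.59 / 62.90 = 20.0159%
MRP = 11.7% − 3.9% = 7.80%
CAPM required = R_f + β·MRP = 3.9% + 1.36 × 7.8% = 14.5080%
α = realised − required = 20.0159% − 14.5080% = +5.51%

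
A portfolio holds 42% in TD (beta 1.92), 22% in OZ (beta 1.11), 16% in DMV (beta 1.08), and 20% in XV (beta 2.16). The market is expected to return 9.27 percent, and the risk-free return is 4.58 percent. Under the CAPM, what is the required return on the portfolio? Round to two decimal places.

12.34%

β_P = Σ w_i β_i = 0.42×1.92 + 0.22×1.11 + 0.16×1.08 + 0.20×2.16 = 1.6554
MRP = 9.27% − 4.58% = 4.69%
E(R_P) = R_f + β_P × MRP = 4.58% + 1.6554 × 4.69% = 12.34%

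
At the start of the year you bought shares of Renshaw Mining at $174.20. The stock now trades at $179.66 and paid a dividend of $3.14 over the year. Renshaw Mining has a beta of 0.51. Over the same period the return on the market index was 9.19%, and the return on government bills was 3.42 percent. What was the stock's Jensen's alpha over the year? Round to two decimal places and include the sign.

-1.43%

Realised HPR = (P1 + D1 − P0) / P0 = (179.66 + 3.14 − 174.20) / 174.20 = 8.60 / 174.20 = 4.9369%
MRP = 9.19% − 3.42% = 5.77%
CAPM required = R_f + β·MRP = 3.42% + 0.51 × 5.77% = 6.3627%
α = realised − required = 4.9369% − 6.3627% = -1.43%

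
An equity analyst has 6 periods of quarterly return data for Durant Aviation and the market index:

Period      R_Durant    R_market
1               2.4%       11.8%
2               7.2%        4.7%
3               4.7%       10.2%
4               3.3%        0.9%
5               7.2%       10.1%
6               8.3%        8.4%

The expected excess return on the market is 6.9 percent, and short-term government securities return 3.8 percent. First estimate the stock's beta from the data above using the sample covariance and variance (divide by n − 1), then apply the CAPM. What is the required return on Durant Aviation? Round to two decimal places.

Mean R_i = (2.4 + 7.2 + 4.7 + 3.3 + 7.2 + 8.3) / 6 = 5.5167%
Mean R_m = (11.8 + 4.7 + 10.2 + 0.9 + 10.1 + 8.4) / 6 = 7.6833%
Σ(R_i − R̄_i)(R_m − R̄_m) = 1.1917  ⇒  Cov = 1.1917 / 5 = 0.2383
Σ(R_m − R̄_m)² = 84.5483  ⇒  Var(R_m) = 84.5483 / 5 = 16.9097
β = Cov / Var(R_m) = 0.2383 / 16.9097 = 0.0141
E(R) = R_f + β × MRP = 3.8% + 0.0141 × 6.9% = 3.90%

3.90%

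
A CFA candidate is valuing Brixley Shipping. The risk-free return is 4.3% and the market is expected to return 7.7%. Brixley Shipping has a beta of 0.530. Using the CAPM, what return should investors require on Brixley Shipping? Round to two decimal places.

6.10%

Market risk premium = E(R_m) − R_f = 7.7% − 4.3% = 3.40%
E(R) = R_f + β × MRP = 4.3% + 0.530 × 3.4% = 6.10%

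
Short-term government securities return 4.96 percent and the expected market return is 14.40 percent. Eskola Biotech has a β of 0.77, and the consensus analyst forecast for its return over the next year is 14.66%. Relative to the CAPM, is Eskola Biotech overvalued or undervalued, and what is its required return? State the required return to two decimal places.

Undervalued; required return 12.23%

MRP = 14.40% − 4.96% = 9.44%
Required return = R_f + β·MRP = 4.96% + 0.77 × 9.44% = 12.23%
Forecast 14.66% > required 12.23% → the stock plots above the SML → undervalued.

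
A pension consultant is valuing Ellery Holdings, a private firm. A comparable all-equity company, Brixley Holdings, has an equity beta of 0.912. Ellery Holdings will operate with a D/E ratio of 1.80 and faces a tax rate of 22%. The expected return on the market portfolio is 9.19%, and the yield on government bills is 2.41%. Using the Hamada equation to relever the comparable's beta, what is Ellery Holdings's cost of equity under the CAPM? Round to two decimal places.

β_L = β_U × [1 + (1 − t)(D/E)] = 0.912 × [1 + (1 − 0.22) × 1.80]
    = 0.912 × [1 + 0.78 × 1.80] = 0.912 × 2.4040 = 2.1924
MRP = 9.19% − 2.41% = 6.78%
E(R) = R_f + β_L × MRP = 2.41% + 2.1924 × 6.78% = 17.27%

17.27%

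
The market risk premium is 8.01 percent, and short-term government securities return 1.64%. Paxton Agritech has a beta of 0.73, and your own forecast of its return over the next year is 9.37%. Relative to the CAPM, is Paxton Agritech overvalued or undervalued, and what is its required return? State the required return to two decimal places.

Undervalued; required return 7.49%

Required return = R_f + β·MRP = 1.64% + 0.73 × 8.01% = 7.49%
Forecast 9.37% > required 7.49% → the stock plots above the SML → undervalued.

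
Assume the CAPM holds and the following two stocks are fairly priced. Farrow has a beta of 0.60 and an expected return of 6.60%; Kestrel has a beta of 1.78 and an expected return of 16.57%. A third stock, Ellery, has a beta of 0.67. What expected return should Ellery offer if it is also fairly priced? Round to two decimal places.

MRP (SML slope) = (16.57% − 6.60%) / (1.78 − 0.60) = 9.97% / 1.18 = 8.4492%
R_f (intercept) = 6.60% − 0.60 × 8.4492% = 1.5305%
E(R_Ellery) = R_f + β × MRP = 1.5305% + 0.67 × 8.4492% = 7.19%

7.19%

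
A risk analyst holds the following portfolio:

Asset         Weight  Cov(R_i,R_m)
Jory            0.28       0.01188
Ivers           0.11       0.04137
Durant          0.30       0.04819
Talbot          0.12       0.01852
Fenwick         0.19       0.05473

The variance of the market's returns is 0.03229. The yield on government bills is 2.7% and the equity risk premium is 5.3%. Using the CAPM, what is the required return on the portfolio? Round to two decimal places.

β_Jory = 0.01188 / 0.03229 = 0.3679
β_Ivers = 0.04137 / 0.03229 = 1.2812
β_Durant = 0.04819 / 0.03229 = 1.4924
β_Talbot = 0.01852 / 0.03229 = 0.5736
β_Fenwick = 0.05473 / 0.03229 = 1.6950
β_P = Σ w_i β_i = 0.28×0.3679 + 0.11×1.2812 + 0.30×1.4924 + 0.12×0.5736 + 0.19×1.6950 = 1.0825
E(R_P) = R_f + β_P × MRP = 2.7% + 1.0825 × 5.3% = 8.44%

8.44%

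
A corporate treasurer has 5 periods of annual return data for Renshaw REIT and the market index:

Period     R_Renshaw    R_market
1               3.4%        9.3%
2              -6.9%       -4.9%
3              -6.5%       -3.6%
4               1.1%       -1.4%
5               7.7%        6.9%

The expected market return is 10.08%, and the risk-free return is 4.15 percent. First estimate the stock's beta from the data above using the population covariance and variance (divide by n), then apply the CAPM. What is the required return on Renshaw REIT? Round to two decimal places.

Mean R_i = (3.4 − 6.9 − 6.5 + 1.1 + 7.7) / 5 = -0.2400%
Mean R_m = (9.3 − 4.9 − 3.6 − 1.4 + 6.9) / 5 = 1.2600%
Σ(R_i − R̄_i)(R_m − R̄_m) = 141.9320  ⇒  Cov = 141.9320 / 5 = 28.3864
Σ(R_m − R̄_m)² = 165.0920  ⇒  Var(R_m) = 165.0920 / 5 = 33.0184
β = Cov / Var(R_m) = 28.3864 / 33.0184 = 0.8597
MRP = 10.08% − 4.15% = 5.93%
E(R) = R_f + β × MRP = 4.15% + 0.8597 × 5.93% = 9.25%

9.25%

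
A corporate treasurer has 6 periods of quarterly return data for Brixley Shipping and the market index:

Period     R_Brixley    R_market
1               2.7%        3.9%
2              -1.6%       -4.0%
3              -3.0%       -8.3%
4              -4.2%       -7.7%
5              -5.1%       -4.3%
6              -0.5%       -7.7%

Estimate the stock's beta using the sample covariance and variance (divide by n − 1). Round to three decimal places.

Mean R_i = (2.7 − 1.6 − 3.0 − 4.2 − 5.1 − 0.5) / 6 = -1.9500%
Mean R_m = (3.9 − 4.0 − 8.3 − 7.7 − 4.3 − 7.7) / 6 = -4.6833%
Σ(R_i − R̄_i)(R_m − R̄_m) = 45.1550  ⇒  Cov = 45.1550 / 5 = 9.0310
Σ(R_m − R̄_m)² = 105.5683  ⇒  Var(R_m) = 105.5683 / 5 = 21.1137
β = Cov / Var(R_m) = 9.0310 / 21.1137 = 0.4277

0.428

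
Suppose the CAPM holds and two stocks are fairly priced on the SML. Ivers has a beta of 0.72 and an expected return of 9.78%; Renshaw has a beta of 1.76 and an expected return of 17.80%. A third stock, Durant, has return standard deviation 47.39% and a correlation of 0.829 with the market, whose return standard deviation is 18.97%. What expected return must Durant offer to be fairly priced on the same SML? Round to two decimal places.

20.20%

MRP = (17.80% − 9.78%) / (1.76 − 0.72) = 7.7115%
R_f = 9.78% − 0.72 × 7.7115% = 4.2277%
β_Durant = ρ·σ_i/σ_m = 0.829 × 47.39 / 18.97 = 2.0710
E(R_Durant) = R_f + β × MRP = 4.2277% + 2.0710 × 7.7115% = 20.20%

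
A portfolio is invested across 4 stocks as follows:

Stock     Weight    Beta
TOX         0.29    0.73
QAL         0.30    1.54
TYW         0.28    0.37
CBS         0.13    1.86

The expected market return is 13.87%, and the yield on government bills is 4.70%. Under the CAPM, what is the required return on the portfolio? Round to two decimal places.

14.05%

β_P = Σ w_i β_i = 0.29×0.73 + 0.30×1.54 + 0.28×0.37 + 0.13×1.86 = 1.0191
MRP = 13.87% − 4.70% = 9.17%
E(R_P) = R_f + β_P × MRP = 4.70% + 1.0191 × 9.17% = 14.05%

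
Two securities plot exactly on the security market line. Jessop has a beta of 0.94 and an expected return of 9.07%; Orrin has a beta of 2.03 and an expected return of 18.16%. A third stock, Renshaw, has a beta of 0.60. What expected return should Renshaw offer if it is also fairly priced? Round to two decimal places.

MRP (SML slope) = (18.16% − 9.07%) / (2.03 − 0.94) = 9.09% / 1.09 = 8.3394%
R_f (intercept) = 9.07% − 0.94 × 8.3394% = 1.2310%
E(R_Renshaw) = R_f + β × MRP = 1.2310% + 0.60 × 8.3394% = 6.23%

6.23%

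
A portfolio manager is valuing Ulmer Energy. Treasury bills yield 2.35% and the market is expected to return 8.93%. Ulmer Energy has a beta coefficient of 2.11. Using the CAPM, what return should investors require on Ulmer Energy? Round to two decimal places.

16.23%

Market risk premium = E(R_m) − R_f = 8.93% − 2.35% = 6.58%
E(R) = R_f + β × MRP = 2.35% + 2.11 × 6.58% = 16.23%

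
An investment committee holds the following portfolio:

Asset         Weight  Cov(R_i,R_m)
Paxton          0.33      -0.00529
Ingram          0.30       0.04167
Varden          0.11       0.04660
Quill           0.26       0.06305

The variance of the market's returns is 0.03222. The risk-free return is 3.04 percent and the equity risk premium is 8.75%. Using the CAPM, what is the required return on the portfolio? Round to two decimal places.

β_Paxton = -0.00529 / 0.03222 = -0.1642
β_Ingram = 0.04167 / 0.03222 = 1.2933
β_Varden = 0.04660 / 0.03222 = 1.4463
β_Quill = 0.06305 / 0.03222 = 1.9569
β_P = Σ w_i β_i = 0.33×-0.1642 + 0.30×1.2933 + 0.11×1.4463 + 0.26×1.9569 = 1.0017
E(R_P) = R_f + β_P × MRP = 3.04% + 1.0017 × 8.75% = 11.80%

11.80%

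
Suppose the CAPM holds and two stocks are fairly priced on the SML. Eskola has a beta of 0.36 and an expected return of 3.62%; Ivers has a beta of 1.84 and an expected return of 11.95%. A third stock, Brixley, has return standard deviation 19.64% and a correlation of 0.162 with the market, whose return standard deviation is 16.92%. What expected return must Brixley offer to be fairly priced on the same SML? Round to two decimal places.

2.65%

MRP = (11.95% − 3.62%) / (1.84 − 0.36) = 5.6284%
R_f = 3.62% − 0.36 × 5.6284% = 1.5938%
β_Brixley = ρ·σ_i/σ_m = 0.162 × 19.64 / 16.92 = 0.1880
E(R_Brixley) = R_f + β × MRP = 1.5938% + 0.1880 × 5.6284% = 2.65%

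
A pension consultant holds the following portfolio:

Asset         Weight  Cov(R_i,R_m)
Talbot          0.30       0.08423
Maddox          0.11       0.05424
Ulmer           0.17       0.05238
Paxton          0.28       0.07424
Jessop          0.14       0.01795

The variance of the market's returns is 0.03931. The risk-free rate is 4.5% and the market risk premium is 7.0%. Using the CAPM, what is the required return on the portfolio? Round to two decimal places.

15.80%

β_Talbot = 0.08423 / 0.03931 = 2.1427
β_Maddox = 0.05424 / 0.03931 = 1.3798
β_Ulmer = 0.05238 / 0.03931 = 1.3325
β_Paxton = 0.07424 / 0.03931 = 1.8886
β_Jessop = 0.01795 / 0.03931 = 0.4566
β_P = Σ w_i β_i = 0.30×2.1427 + 0.11×1.3798 + 0.17×1.3325 + 0.28×1.8886 + 0.14×0.4566 = 1.6138
E(R_P) = R_f + β_P × MRP = 4.5% + 1.6138 × 7.0% = 15.80%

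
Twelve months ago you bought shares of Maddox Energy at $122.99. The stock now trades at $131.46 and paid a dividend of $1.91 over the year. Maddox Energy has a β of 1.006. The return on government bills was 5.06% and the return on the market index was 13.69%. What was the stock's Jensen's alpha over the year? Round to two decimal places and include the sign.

-5.30%

Realised HPR = (P1 + D1 − P0) / P0 = (131.46 + 1.91 − 122.99) / 122.99 = 10.38 / 122.99 = 8.4397%
MRP = 13.69% − 5.06% = 8.63%
CAPM required = R_f + β·MRP = 5.06% + 1.006 × 8.63% = 13.74178%
α = realised − required = 8.4397% − 13.74178% = -5.30%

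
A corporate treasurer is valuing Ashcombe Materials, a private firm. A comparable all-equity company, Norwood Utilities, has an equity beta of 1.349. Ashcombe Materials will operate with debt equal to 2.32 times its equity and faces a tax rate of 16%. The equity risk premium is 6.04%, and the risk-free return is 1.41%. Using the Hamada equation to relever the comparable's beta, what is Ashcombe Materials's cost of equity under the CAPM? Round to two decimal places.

β_L = β_U × [1 + (1 − t)(D/E)] = 1.349 × [1 + (1 − 0.16) × 2.32]
    = 1.349 × [1 + 0.84 × 2.32] = 1.349 × 2.9488 = 3.9779
E(R) = R_f + β_L × MRP = 1.41% + 3.9779 × 6.04% = 25.44%

25.44%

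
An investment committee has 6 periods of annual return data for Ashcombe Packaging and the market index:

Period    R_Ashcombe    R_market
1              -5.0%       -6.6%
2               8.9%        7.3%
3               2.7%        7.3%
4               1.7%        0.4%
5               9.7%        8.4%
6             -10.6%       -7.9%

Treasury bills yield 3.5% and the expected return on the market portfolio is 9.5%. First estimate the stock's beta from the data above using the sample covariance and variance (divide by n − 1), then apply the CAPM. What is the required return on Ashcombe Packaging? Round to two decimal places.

9.56%

Mean R_i = (-5.0 + 8.9 + 2.7 + 1.7 + 9.7 − 10.6) / 6 = 1.2333%
Mean R_m = (-6.6 + 7.3 + 7.3 + 0.4 + 8.4 − 7.9) / 6 = 1.4833%
Σ(R_i − R̄_i)(R_m − R̄_m) = 272.6033  ⇒  Cov = 272.6033 / 5 = 54.5207
Σ(R_m − R̄_m)² = 270.0683  ⇒  Var(R_m) = 270.0683 / 5 = 54.0137
β = Cov / Var(R_m) = 54.5207 / 54.0137 = 1.0094
MRP = 9.5% − 3.5% = 6.00%
E(R) = R_f + β × MRP = 3.5% + 1.0094 × 6.0% = 9.56%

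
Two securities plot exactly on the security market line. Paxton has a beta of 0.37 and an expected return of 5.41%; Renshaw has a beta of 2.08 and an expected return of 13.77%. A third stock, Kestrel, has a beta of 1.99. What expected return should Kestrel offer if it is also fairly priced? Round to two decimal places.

13.33%

MRP (SML slope) = (13.77% − 5.41%) / (2.08 − 0.37) = 8.36% / 1.71 = 4.8889%
R_f (intercept) = 5.41% − 0.37 × 4.8889% = 3.6011%
E(R_Kestrel) = R_f + β × MRP = 3.6011% + 1.99 × 4.8889% = 13.33%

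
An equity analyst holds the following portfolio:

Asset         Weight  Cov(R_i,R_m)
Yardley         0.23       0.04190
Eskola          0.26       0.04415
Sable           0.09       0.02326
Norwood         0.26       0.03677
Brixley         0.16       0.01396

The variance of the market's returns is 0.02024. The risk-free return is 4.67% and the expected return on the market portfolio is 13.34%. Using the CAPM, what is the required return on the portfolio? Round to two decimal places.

β_Yardley = 0.04190 / 0.02024 = 2.0702
β_Eskola = 0.04415 / 0.02024 = 2.1813
β_Sable = 0.02326 / 0.02024 = 1.1492
β_Norwood = 0.03677 / 0.02024 = 1.8167
β_Brixley = 0.01396 / 0.02024 = 0.6897
β_P = Σ w_i β_i = 0.23×2.0702 + 0.26×2.1813 + 0.09×1.1492 + 0.26×1.8167 + 0.16×0.6897 = 1.7294
MRP = 13.34% − 4.67% = 8.67%
E(R_P) = R_f + β_P × MRP = 4.67% + 1.7294 × 8.67% = 19.66%

19.66%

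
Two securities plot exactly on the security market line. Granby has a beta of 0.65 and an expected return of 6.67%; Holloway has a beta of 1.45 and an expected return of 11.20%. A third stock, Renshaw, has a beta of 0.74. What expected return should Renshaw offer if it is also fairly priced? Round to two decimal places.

7.18%

MRP (SML slope) = (11.20% − 6.67%) / (1.45 − 0.65) = 4.53% / 0.80 = 5.6625%
R_f (intercept) = 6.67% − 0.65 × 5.6625% = 2.9894%
E(R_Renshaw) = R_f + β × MRP = 2.9894% + 0.74 × 5.6625% = 7.18%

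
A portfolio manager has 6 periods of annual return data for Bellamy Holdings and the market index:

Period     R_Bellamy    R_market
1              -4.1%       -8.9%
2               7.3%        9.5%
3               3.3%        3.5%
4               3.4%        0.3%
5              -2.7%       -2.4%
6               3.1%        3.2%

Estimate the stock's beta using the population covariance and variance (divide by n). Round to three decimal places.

0.651

Mean R_i = (-4.1 + 7.3 + 3.3 + 3.4 − 2.7 + 3.1) / 6 = 1.7167%
Mean R_m = (-8.9 + 9.5 + 3.5 + 0.3 − 2.4 + 3.2) / 6 = 0.8667%
Σ(R_i − R̄_i)(R_m − R̄_m) = 125.8833  ⇒  Cov = 125.8833 / 6 = 20.9806
Σ(R_m − R̄_m)² = 193.2933  ⇒  Var(R_m) = 193.2933 / 6 = 32.2156
β = Cov / Var(R_m) = 20.9806 / 32.2156 = 0.6513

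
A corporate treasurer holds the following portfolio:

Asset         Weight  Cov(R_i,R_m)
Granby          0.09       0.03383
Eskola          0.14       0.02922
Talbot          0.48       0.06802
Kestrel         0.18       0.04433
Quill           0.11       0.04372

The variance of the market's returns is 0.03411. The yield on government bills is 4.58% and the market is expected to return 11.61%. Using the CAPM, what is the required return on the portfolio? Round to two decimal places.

15.42%

β_Granby = 0.03383 / 0.03411 = 0.9918
β_Eskola = 0.02922 / 0.03411 = 0.8566
β_Talbot = 0.06802 / 0.03411 = 1.9941
β_Kestrel = 0.04433 / 0.03411 = 1.2996
β_Quill = 0.04372 / 0.03411 = 1.2817
β_P = Σ w_i β_i = 0.09×0.9918 + 0.14×0.8566 + 0.48×1.9941 + 0.18×1.2996 + 0.11×1.2817 = 1.5413
MRP = 11.61% − 4.58% = 7.03%
E(R_P) = R_f + β_P × MRP = 4.58% + 1.5413 × 7.03% = 15.42%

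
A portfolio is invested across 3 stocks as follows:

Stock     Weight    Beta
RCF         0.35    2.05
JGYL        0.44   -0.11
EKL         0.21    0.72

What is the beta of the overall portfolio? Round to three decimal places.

0.820

β_P = Σ w_i β_i = 0.35×2.05 + 0.44×-0.11 + 0.21×0.72 = 0.8203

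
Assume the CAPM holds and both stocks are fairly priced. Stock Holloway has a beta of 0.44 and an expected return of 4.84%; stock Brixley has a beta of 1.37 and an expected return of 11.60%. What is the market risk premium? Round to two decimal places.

Both satisfy E(R) = R_f + β·MRP, so the slope of the SML is
MRP = (11.60% − 4.84%) / (1.37 − 0.44) = 6.76% / 0.93 = 7.2688%

7.27%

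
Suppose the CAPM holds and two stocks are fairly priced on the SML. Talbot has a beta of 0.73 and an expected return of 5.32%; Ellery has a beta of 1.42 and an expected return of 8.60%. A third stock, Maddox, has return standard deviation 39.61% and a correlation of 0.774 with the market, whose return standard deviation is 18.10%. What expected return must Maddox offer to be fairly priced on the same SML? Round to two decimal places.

9.90%

MRP = (8.60% − 5.32%) / (1.42 − 0.73) = 4.7536%
R_f = 5.32% − 0.73 × 4.7536% = 1.8499%
β_Maddox = ρ·σ_i/σ_m = 0.774 × 39.61 / 18.10 = 1.6938
E(R_Maddox) = R_f + β × MRP = 1.8499% + 1.6938 × 4.7536% = 9.90%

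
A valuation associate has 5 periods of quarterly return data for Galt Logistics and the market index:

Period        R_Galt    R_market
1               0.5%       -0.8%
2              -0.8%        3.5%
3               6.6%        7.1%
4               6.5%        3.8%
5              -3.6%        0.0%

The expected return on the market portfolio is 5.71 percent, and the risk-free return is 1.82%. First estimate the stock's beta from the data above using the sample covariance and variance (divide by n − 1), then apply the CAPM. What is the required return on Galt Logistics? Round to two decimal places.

Mean R_i = (0.5 − 0.8 + 6.6 + 6.5 − 3.6) / 5 = 1.8400%
Mean R_m = (-0.8 + 3.5 + 7.1 + 3.8 + 0.0) / 5 = 2.7200%
Σ(R_i − R̄_i)(R_m − R̄_m) = 43.3360  ⇒  Cov = 43.3360 / 4 = 10.8340
Σ(R_m − R̄_m)² = 40.7480  ⇒  Var(R_m) = 40.7480 / 4 = 10.1870
β = Cov / Var(R_m) = 10.8340 / 10.1870 = 1.0635
MRP = 5.71% − 1.82% = 3.89%
E(R) = R_f + β × MRP = 1.82% + 1.0635 × 3.89% = 5.96%

5.96%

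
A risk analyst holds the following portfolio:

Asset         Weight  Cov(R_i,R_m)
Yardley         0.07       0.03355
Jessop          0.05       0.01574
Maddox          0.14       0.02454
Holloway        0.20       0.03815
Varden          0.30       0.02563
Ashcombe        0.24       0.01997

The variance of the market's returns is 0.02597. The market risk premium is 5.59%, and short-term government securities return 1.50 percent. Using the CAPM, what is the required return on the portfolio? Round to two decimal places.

7.24%

β_Yardley = 0.03355 / 0.02597 = 1.2919
β_Jessop = 0.01574 / 0.02597 = 0.6061
β_Maddox = 0.02454 / 0.02597 = 0.9449
β_Holloway = 0.03815 / 0.02597 = 1.4690
β_Varden = 0.02563 / 0.02597 = 0.9869
β_Ashcombe = 0.01997 / 0.02597 = 0.7690
β_P = Σ w_i β_i = 0.07×1.2919 + 0.05×0.6061 + 0.14×0.9449 + 0.20×1.4690 + 0.30×0.9869 + 0.24×0.7690 = 1.0275
E(R_P) = R_f + β_P × MRP = 1.50% + 1.0275 × 5.59% = 7.24%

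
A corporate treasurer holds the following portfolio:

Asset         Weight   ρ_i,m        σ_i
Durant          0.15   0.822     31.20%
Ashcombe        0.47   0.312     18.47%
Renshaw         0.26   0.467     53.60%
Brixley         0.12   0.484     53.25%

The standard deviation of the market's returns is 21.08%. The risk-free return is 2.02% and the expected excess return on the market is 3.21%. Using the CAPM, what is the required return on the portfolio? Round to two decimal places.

β_Durant = 0.822 × 31.20% / 21.08% = 1.2166
β_Ashcombe = 0.312 × 18.47% / 21.08% = 0.2734
β_Renshaw = 0.467 × 53.60% / 21.08% = 1.1874
β_Brixley = 0.484 × 53.25% / 21.08% = 1.2226
β_P = Σ w_i β_i = 0.15×1.2166 + 0.47×0.2734 + 0.26×1.1874 + 0.12×1.2226 = 0.7664
E(R_P) = R_f + β_P × MRP = 2.02% + 0.7664 × 3.21% = 4.48%

4.48%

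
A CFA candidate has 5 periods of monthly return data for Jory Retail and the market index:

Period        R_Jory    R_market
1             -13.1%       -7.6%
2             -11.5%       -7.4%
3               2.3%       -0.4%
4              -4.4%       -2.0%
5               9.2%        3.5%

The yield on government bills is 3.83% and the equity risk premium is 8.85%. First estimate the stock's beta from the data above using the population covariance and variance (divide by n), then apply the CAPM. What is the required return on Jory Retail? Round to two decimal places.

Mean R_i = (-13.1 − 11.5 + 2.3 − 4.4 + 9.2) / 5 = -3.5000%
Mean R_m = (-7.6 − 7.4 − 0.4 − 2.0 + 3.5) / 5 = -2.7800%
Σ(R_i − R̄_i)(R_m − R̄_m) = 176.0900  ⇒  Cov = 176.0900 / 5 = 35.2180
Σ(R_m − R̄_m)² = 90.2880  ⇒  Var(R_m) = 90.2880 / 5 = 18.0576
β = Cov / Var(R_m) = 35.2180 / 18.0576 = 1.9503
E(R) = R_f + β × MRP = 3.83% + 1.9503 × 8.85% = 21.09%

21.09%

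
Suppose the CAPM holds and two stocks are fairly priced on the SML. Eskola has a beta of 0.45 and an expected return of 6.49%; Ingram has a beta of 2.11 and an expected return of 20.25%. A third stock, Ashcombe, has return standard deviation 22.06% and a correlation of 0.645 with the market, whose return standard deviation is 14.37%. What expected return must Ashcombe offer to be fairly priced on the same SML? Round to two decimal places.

MRP = (20.25% − 6.49%) / (2.11 − 0.45) = 8.2892%
R_f = 6.49% − 0.45 × 8.2892% = 2.7599%
β_Ashcombe = ρ·σ_i/σ_m = 0.645 × 22.06 / 14.37 = 0.9902
E(R_Ashcombe) = R_f + β × MRP = 2.7599% + 0.9902 × 8.2892% = 10.97%

10.97%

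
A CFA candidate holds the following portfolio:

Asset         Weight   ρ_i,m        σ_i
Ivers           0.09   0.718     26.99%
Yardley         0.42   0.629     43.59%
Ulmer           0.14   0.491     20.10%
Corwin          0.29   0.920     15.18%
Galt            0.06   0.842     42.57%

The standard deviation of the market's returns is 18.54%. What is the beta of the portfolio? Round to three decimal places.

1.124

β_Ivers = 0.718 × 26.99% / 18.54% = 1.0452
β_Yardley = 0.629 × 43.59% / 18.54% = 1.4789
β_Ulmer = 0.491 × 20.10% / 18.54% = 0.5323
β_Corwin = 0.920 × 15.18% / 18.54% = 0.7533
β_Galt = 0.842 × 42.57% / 18.54% = 1.9333
β_P = Σ w_i β_i = 0.09×1.0452 + 0.42×1.4789 + 0.14×0.5323 + 0.29×0.7533 + 0.06×1.9333 = 1.1242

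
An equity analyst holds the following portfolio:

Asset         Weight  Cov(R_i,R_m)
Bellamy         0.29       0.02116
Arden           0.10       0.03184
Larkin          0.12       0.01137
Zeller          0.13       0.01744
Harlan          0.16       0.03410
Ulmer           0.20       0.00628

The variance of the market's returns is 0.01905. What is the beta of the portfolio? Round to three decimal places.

β_Bellamy = 0.02116 / 0.01905 = 1.1108
β_Arden = 0.03184 / 0.01905 = 1.6714
β_Larkin = 0.01137 / 0.01905 = 0.5969
β_Zeller = 0.01744 / 0.01905 = 0.9155
β_Harlan = 0.03410 / 0.01905 = 1.7900
β_Ulmer = 0.00628 / 0.01905 = 0.3297
β_P = Σ w_i β_i = 0.29×1.1108 + 0.10×1.6714 + 0.12×0.5969 + 0.13×0.9155 + 0.16×1.7900 + 0.20×0.3297 = 1.0323

1.032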